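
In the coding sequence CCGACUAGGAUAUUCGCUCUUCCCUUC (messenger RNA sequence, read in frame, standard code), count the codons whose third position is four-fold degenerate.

Codon 1 CCG (Pro): third position 4-fold.
Codon 2 ACU (Thr): third position 4-fold.
Codon 3 AGG (Arg): third position 2-fold.
Codon 4 AUA (Ile): third position 3-fold.
Codon 5 UUC (Phe): third position 2-fold.
Codon 6 GCU (Ala): third position 4-fold.
Codon 7 CUU (Leu): third position 4-fold.
Codon 8 CCC (Pro): third position 4-fold.
Codon 9 UUC (Phe): third position 2-fold.
Four-fold degenerate third positions: 5.

5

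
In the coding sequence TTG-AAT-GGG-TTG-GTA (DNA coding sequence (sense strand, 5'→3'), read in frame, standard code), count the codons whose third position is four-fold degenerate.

Codon 1 TTG (Leu): third position 2-fold.
Codon 2 AAT (Asn): third position 2-fold.
Codon 3 GGG (Gly): third position 4-fold.
Codon 4 TTG (Leu): third position 2-fold.
Codon 5 GTA (Val): third position 4-fold.
Four-fold degenerate third positions: 2.

2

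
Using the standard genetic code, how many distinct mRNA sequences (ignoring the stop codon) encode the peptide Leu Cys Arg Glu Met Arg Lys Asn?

3456

Leu: 6 codons.
Cys: 2 codons.
Arg: 6 codons.
Glu: 2 codons.
Met: 1 codon.
Arg: 6 codons.
Lys: 2 codons.
Asn: 2 codons.
6 × 2 × 6 × 2 × 1 × 6 × 2 × 2 = 3456.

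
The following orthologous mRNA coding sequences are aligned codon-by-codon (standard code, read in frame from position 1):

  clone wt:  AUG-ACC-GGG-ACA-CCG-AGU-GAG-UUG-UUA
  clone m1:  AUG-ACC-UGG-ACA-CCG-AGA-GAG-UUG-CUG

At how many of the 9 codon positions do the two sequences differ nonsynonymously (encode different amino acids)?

2

Codon 1: AUG Met / AUG Met — identical.
Codon 2: ACC Thr / ACC Thr — identical.
Codon 3: GGG Gly / UGG Trp — nonsynonymous.
Codon 4: ACA Thr / ACA Thr — identical.
Codon 5: CCG Pro / CCG Pro — identical.
Codon 6: AGU Ser / AGA Arg — nonsynonymous.
Codon 7: GAG Glu / GAG Glu — identical.
Codon 8: UUG Leu / UUG Leu — identical.
Codon 9: UUA Leu / CUG Leu — synonymous.
Nonsynonymous differences: 2.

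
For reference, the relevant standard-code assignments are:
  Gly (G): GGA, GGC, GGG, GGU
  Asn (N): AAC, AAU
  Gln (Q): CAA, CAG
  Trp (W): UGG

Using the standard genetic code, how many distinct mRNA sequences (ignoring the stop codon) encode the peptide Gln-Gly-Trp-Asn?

16

Gln: 2 codons.
Gly: 4 codons.
Trp: 1 codon.
Asn: 2 codons.
2 × 4 × 1 × 2 = 16.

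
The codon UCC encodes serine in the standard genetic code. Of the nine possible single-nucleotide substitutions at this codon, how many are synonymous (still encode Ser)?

Position 1: none → 0 synonymous.
Position 2: none → 0 synonymous.
Position 3: UCU, UCA, UCG → 3 synonymous.
Total: 0 + 0 + 3 = 3.

3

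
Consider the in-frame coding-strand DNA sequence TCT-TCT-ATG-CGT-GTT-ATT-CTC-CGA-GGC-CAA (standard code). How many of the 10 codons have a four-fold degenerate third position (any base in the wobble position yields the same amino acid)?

Codon 1 TCT (Ser): third position 4-fold.
Codon 2 TCT (Ser): third position 4-fold.
Codon 3 ATG (Met): third position 1-fold.
Codon 4 CGT (Arg): third position 4-fold.
Codon 5 GTT (Val): third position 4-fold.
Codon 6 ATT (Ile): third position 3-fold.
Codon 7 CTC (Leu): third position 4-fold.
Codon 8 CGA (Arg): third position 4-fold.
Codon 9 GGC (Gly): third position 4-fold.
Codon 10 CAA (Gln): third position 2-fold.
Four-fold degenerate third positions: 7.

7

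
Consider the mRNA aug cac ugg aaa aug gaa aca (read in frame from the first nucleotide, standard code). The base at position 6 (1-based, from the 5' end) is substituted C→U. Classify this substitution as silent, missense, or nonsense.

silent

Position 6 falls in codon 2: CAC → His.
After the substitution the codon is CAU → His.
Both encode His, so the change is synonymous.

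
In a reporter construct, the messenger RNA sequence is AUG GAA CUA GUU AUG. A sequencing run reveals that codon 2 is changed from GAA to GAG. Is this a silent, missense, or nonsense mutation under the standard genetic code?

silent

Position 6 falls in codon 2: GAA → Glu.
After the substitution the codon is GAG → Glu.
Both encode Glu, so the change is synonymous.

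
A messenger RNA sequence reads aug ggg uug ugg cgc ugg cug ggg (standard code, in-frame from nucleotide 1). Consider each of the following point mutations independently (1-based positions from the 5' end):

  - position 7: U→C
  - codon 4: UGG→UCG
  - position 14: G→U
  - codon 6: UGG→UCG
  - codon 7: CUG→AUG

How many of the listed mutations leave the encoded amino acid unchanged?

1

Codon 3: UUG (Leu) → CUG (Leu) — synonymous.
Codon 4: UGG (Trp) → UCG (Ser) — missense.
Codon 5: CGC (Arg) → CUC (Leu) — missense.
Codon 6: UGG (Trp) → UCG (Ser) — missense.
Codon 7: CUG (Leu) → AUG (Met) — missense.
Synonymous: 1 of 5.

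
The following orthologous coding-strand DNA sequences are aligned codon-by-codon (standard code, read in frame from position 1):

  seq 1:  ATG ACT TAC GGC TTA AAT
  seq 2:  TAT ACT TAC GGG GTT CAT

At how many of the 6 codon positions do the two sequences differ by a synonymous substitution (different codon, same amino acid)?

1

Codon 1: ATG Met / TAT Tyr — nonsynonymous.
Codon 2: ACT Thr / ACT Thr — identical.
Codon 3: TAC Tyr / TAC Tyr — identical.
Codon 4: GGC Gly / GGG Gly — synonymous.
Codon 5: TTA Leu / GTT Val — nonsynonymous.
Codon 6: AAT Asn / CAT His — nonsynonymous.
Synonymous differences: 1.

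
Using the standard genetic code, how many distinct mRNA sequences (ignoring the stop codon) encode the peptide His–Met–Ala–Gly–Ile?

96

His: 2 codons.
Met: 1 codon.
Ala: 4 codons.
Gly: 4 codons.
Ile: 3 codons.
2 × 1 × 4 × 4 × 3 = 96.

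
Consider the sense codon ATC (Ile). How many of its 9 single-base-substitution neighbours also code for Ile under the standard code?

Position 1: none → 0 synonymous.
Position 2: none → 0 synonymous.
Position 3: ATT, ATA → 2 synonymous.
Total: 0 + 0 + 2 = 2.

2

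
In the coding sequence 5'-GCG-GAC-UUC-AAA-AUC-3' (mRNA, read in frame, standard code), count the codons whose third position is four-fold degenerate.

1

Codon 1 GCG (Ala): third position 4-fold.
Codon 2 GAC (Asp): third position 2-fold.
Codon 3 UUC (Phe): third position 2-fold.
Codon 4 AAA (Lys): third position 2-fold.
Codon 5 AUC (Ile): third position 3-fold.
Four-fold degenerate third positions: 1.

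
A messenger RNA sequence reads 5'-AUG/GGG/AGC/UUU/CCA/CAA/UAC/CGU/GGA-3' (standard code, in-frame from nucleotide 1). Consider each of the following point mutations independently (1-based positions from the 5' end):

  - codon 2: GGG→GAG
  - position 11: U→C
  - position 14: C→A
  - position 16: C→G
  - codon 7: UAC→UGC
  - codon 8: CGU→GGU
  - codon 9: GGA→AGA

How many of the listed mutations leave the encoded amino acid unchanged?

Codon 2: GGG (Gly) → GAG (Glu) — missense.
Codon 4: UUU (Phe) → UCU (Ser) — missense.
Codon 5: CCA (Pro) → CAA (Gln) — missense.
Codon 6: CAA (Gln) → GAA (Glu) — missense.
Codon 7: UAC (Tyr) → UGC (Cys) — missense.
Codon 8: CGU (Arg) → GGU (Gly) — missense.
Codon 9: GGA (Gly) → AGA (Arg) — missense.
Synonymous: 0 of 7.

0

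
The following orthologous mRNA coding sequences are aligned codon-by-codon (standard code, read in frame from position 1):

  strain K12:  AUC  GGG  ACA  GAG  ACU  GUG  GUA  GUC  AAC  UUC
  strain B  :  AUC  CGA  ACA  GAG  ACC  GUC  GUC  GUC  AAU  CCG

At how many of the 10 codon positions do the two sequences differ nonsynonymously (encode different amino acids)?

Codon 1: AUC Ile / AUC Ile — identical.
Codon 2: GGG Gly / CGA Arg — nonsynonymous.
Codon 3: ACA Thr / ACA Thr — identical.
Codon 4: GAG Glu / GAG Glu — identical.
Codon 5: ACU Thr / ACC Thr — synonymous.
Codon 6: GUG Val / GUC Val — synonymous.
Codon 7: GUA Val / GUC Val — synonymous.
Codon 8: GUC Val / GUC Val — identical.
Codon 9: AAC Asn / AAU Asn — synonymous.
Codon 10: UUC Phe / CCG Pro — nonsynonymous.
Nonsynonymous differences: 2.

2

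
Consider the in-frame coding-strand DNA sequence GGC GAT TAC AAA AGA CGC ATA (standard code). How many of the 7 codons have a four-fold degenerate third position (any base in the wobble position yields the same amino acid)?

2

Codon 1 GGC (Gly): third position 4-fold.
Codon 2 GAT (Asp): third position 2-fold.
Codon 3 TAC (Tyr): third position 2-fold.
Codon 4 AAA (Lys): third position 2-fold.
Codon 5 AGA (Arg): third position 2-fold.
Codon 6 CGC (Arg): third position 4-fold.
Codon 7 ATA (Ile): third position 3-fold.
Four-fold degenerate third positions: 2.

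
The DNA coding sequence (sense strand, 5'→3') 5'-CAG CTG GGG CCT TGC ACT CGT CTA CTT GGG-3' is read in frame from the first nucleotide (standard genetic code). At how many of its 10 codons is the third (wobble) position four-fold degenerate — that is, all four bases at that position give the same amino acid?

8

Codon 1 CAG (Gln): third position 2-fold.
Codon 2 CTG (Leu): third position 4-fold.
Codon 3 GGG (Gly): third position 4-fold.
Codon 4 CCT (Pro): third position 4-fold.
Codon 5 TGC (Cys): third position 2-fold.
Codon 6 ACT (Thr): third position 4-fold.
Codon 7 CGT (Arg): third position 4-fold.
Codon 8 CTA (Leu): third position 4-fold.
Codon 9 CTT (Leu): third position 4-fold.
Codon 10 GGG (Gly): third position 4-fold.
Four-fold degenerate third positions: 8.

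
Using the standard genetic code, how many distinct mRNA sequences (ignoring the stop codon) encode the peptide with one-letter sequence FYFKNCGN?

Phe: 2 codons.
Tyr: 2 codons.
Phe: 2 codons.
Lys: 2 codons.
Asn: 2 codons.
Cys: 2 codons.
Gly: 4 codons.
Asn: 2 codons.
2 × 2 × 2 × 2 × 2 × 2 × 4 × 2 = 512.

512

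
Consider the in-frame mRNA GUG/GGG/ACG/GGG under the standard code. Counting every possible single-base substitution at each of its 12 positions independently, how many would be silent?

12

Codon 1 (GUG, Val): 3 synonymous substitutions.
Codon 2 (GGG, Gly): 3 synonymous substitutions.
Codon 3 (ACG, Thr): 3 synonymous substitutions.
Codon 4 (GGG, Gly): 3 synonymous substitutions.
Total: 3 + 3 + 3 + 3 = 12.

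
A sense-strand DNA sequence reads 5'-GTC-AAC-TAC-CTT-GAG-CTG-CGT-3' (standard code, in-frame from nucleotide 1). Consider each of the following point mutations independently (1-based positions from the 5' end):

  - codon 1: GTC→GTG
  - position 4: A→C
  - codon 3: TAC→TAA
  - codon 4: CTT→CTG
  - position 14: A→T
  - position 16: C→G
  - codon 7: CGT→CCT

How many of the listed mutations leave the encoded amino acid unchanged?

2

Codon 1: GTC (Val) → GTG (Val) — synonymous.
Codon 2: AAC (Asn) → CAC (His) — missense.
Codon 3: TAC (Tyr) → TAA (Stop) — nonsense.
Codon 4: CTT (Leu) → CTG (Leu) — synonymous.
Codon 5: GAG (Glu) → GTG (Val) — missense.
Codon 6: CTG (Leu) → GTG (Val) — missense.
Codon 7: CGT (Arg) → CCT (Pro) — missense.
Synonymous: 2 of 7.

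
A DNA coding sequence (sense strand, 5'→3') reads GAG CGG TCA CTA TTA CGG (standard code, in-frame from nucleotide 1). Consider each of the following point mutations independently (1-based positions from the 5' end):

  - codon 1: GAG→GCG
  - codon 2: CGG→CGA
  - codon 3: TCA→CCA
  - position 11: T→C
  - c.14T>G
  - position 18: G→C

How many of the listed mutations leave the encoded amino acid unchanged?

2

Codon 1: GAG (Glu) → GCG (Ala) — missense.
Codon 2: CGG (Arg) → CGA (Arg) — synonymous.
Codon 3: TCA (Ser) → CCA (Pro) — missense.
Codon 4: CTA (Leu) → CCA (Pro) — missense.
Codon 5: TTA (Leu) → TGA (Stop) — nonsense.
Codon 6: CGG (Arg) → CGC (Arg) — synonymous.
Synonymous: 2 of 6.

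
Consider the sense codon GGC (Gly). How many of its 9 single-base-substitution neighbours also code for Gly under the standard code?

Position 1: none → 0 synonymous.
Position 2: none → 0 synonymous.
Position 3: GGU, GGA, GGG → 3 synonymous.
Total: 0 + 0 + 3 = 3.

3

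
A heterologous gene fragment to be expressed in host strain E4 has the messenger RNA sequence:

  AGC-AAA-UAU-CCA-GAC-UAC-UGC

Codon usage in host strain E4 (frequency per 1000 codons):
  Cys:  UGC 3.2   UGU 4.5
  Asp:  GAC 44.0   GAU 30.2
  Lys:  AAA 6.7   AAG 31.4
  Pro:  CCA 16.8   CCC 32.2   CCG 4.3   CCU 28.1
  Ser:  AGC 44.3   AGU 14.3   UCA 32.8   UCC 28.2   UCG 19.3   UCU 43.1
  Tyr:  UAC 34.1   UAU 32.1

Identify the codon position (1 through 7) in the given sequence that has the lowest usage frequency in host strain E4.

Codon 1 AGC (Ser): 44.3 per 1000.
Codon 2 AAA (Lys): 6.7 per 1000.
Codon 3 UAU (Tyr): 32.1 per 1000.
Codon 4 CCA (Pro): 16.8 per 1000.
Codon 5 GAC (Asp): 44.0 per 1000.
Codon 6 UAC (Tyr): 34.1 per 1000.
Codon 7 UGC (Cys): 3.2 per 1000.
Lowest frequency is 3.2 at codon 7.

7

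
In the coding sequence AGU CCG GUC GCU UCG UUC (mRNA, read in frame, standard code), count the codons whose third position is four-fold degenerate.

4

Codon 1 AGU (Ser): third position 2-fold.
Codon 2 CCG (Pro): third position 4-fold.
Codon 3 GUC (Val): third position 4-fold.
Codon 4 GCU (Ala): third position 4-fold.
Codon 5 UCG (Ser): third position 4-fold.
Codon 6 UUC (Phe): third position 2-fold.
Four-fold degenerate third positions: 4.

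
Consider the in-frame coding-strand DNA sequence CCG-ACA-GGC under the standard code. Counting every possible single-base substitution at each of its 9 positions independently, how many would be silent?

9

Codon 1 (CCG, Pro): 3 synonymous substitutions.
Codon 2 (ACA, Thr): 3 synonymous substitutions.
Codon 3 (GGC, Gly): 3 synonymous substitutions.
Total: 3 + 3 + 3 = 9.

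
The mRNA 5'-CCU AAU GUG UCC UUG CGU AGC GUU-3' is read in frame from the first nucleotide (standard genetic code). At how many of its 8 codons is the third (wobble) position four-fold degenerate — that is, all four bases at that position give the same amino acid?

Codon 1 CCU (Pro): third position 4-fold.
Codon 2 AAU (Asn): third position 2-fold.
Codon 3 GUG (Val): third position 4-fold.
Codon 4 UCC (Ser): third position 4-fold.
Codon 5 UUG (Leu): third position 2-fold.
Codon 6 CGU (Arg): third position 4-fold.
Codon 7 AGC (Ser): third position 2-fold.
Codon 8 GUU (Val): third position 4-fold.
Four-fold degenerate third positions: 5.

5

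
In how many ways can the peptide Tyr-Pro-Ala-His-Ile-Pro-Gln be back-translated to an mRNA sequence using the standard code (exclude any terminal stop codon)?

Tyr: 2 codons.
Pro: 4 codons.
Ala: 4 codons.
His: 2 codons.
Ile: 3 codons.
Pro: 4 codons.
Gln: 2 codons.
2 × 4 × 4 × 2 × 3 × 4 × 2 = 1536.

1536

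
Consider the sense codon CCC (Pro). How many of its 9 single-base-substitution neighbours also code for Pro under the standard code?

3

Position 1: none → 0 synonymous.
Position 2: none → 0 synonymous.
Position 3: CCT, CCA, CCG → 3 synonymous.
Total: 0 + 0 + 3 = 3.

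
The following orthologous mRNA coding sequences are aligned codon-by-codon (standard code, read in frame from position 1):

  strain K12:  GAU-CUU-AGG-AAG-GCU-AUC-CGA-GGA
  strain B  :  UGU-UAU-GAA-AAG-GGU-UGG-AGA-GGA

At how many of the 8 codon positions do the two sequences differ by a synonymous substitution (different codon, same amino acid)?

Codon 1: GAU Asp / UGU Cys — nonsynonymous.
Codon 2: CUU Leu / UAU Tyr — nonsynonymous.
Codon 3: AGG Arg / GAA Glu — nonsynonymous.
Codon 4: AAG Lys / AAG Lys — identical.
Codon 5: GCU Ala / GGU Gly — nonsynonymous.
Codon 6: AUC Ile / UGG Trp — nonsynonymous.
Codon 7: CGA Arg / AGA Arg — synonymous.
Codon 8: GGA Gly / GGA Gly — identical.
Synonymous differences: 1.

1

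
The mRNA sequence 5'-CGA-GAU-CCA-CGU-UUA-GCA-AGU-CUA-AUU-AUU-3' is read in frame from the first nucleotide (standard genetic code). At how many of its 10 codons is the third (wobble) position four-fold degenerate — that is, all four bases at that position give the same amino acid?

Codon 1 CGA (Arg): third position 4-fold.
Codon 2 GAU (Asp): third position 2-fold.
Codon 3 CCA (Pro): third position 4-fold.
Codon 4 CGU (Arg): third position 4-fold.
Codon 5 UUA (Leu): third position 2-fold.
Codon 6 GCA (Ala): third position 4-fold.
Codon 7 AGU (Ser): third position 2-fold.
Codon 8 CUA (Leu): third position 4-fold.
Codon 9 AUU (Ile): third position 3-fold.
Codon 10 AUU (Ile): third position 3-fold.
Four-fold degenerate third positions: 5.

5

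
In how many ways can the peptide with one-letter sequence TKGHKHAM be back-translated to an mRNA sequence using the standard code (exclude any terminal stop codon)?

1024

Thr: 4 codons.
Lys: 2 codons.
Gly: 4 codons.
His: 2 codons.
Lys: 2 codons.
His: 2 codons.
Ala: 4 codons.
Met: 1 codon.
4 × 2 × 4 × 2 × 2 × 2 × 4 × 1 = 1024.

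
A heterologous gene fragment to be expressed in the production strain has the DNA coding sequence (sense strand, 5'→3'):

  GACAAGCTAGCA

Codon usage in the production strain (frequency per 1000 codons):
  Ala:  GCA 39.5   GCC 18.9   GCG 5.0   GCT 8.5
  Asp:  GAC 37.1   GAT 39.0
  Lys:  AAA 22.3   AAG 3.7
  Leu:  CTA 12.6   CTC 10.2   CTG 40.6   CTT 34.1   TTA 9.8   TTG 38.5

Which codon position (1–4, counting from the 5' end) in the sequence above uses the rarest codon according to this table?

2

Codon 1 GAC (Asp): 37.1 per 1000.
Codon 2 AAG (Lys): 3.7 per 1000.
Codon 3 CTA (Leu): 12.6 per 1000.
Codon 4 GCA (Ala): 39.5 per 1000.
Lowest frequency is 3.7 at codon 2.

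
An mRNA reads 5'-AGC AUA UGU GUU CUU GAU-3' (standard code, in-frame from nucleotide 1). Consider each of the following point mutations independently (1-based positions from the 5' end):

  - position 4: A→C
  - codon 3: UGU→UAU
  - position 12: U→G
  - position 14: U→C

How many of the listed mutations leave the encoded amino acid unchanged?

Codon 2: AUA (Ile) → CUA (Leu) — missense.
Codon 3: UGU (Cys) → UAU (Tyr) — missense.
Codon 4: GUU (Val) → GUG (Val) — synonymous.
Codon 5: CUU (Leu) → CCU (Pro) — missense.
Synonymous: 1 of 4.

1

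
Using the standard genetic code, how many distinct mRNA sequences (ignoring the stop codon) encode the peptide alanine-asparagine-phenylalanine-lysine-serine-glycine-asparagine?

1536

Ala: 4 codons.
Asn: 2 codons.
Phe: 2 codons.
Lys: 2 codons.
Ser: 6 codons.
Gly: 4 codons.
Asn: 2 codons.
4 × 2 × 2 × 2 × 6 × 4 × 2 = 1536.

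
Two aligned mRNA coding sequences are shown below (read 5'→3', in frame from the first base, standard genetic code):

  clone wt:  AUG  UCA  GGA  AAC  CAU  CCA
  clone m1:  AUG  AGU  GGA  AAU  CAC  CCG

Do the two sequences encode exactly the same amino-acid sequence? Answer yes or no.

Codon 1: AUG Met / AUG Met — identical.
Codon 2: UCA Ser / AGU Ser — synonymous.
Codon 3: GGA Gly / GGA Gly — identical.
Codon 4: AAC Asn / AAU Asn — synonymous.
Codon 5: CAU His / CAC His — synonymous.
Codon 6: CCA Pro / CCG Pro — synonymous.
Nonsynonymous differences: 0 → same protein.

yes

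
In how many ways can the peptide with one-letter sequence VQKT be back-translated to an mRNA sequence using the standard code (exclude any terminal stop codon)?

Val: 4 codons.
Gln: 2 codons.
Lys: 2 codons.
Thr: 4 codons.
4 × 2 × 2 × 4 = 64.

64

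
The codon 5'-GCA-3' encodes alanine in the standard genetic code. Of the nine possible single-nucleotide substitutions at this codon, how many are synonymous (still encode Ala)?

3

Position 1: none → 0 synonymous.
Position 2: none → 0 synonymous.
Position 3: GCU, GCC, GCG → 3 synonymous.
Total: 0 + 0 + 3 = 3.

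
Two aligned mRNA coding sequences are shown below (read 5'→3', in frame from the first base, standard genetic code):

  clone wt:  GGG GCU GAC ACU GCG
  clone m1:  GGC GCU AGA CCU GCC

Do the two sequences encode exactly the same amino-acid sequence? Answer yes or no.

Codon 1: GGG Gly / GGC Gly — synonymous.
Codon 2: GCU Ala / GCU Ala — identical.
Codon 3: GAC Asp / AGA Arg — nonsynonymous.
Codon 4: ACU Thr / CCU Pro — nonsynonymous.
Codon 5: GCG Ala / GCC Ala — synonymous.
Nonsynonymous differences: 2 → different protein.

no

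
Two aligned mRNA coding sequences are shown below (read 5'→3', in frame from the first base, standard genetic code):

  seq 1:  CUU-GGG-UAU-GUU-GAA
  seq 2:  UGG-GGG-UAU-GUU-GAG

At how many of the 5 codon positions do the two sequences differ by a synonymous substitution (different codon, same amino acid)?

Codon 1: CUU Leu / UGG Trp — nonsynonymous.
Codon 2: GGG Gly / GGG Gly — identical.
Codon 3: UAU Tyr / UAU Tyr — identical.
Codon 4: GUU Val / GUU Val — identical.
Codon 5: GAA Glu / GAG Glu — synonymous.
Synonymous differences: 1.

1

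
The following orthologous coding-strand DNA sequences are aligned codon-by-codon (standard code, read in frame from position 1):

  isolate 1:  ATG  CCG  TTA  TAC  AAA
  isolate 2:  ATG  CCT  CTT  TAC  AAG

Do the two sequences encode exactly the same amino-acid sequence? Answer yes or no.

yes

Codon 1: ATG Met / ATG Met — identical.
Codon 2: CCG Pro / CCT Pro — synonymous.
Codon 3: TTA Leu / CTT Leu — synonymous.
Codon 4: TAC Tyr / TAC Tyr — identical.
Codon 5: AAA Lys / AAG Lys — synonymous.
Nonsynonymous differences: 0 → same protein.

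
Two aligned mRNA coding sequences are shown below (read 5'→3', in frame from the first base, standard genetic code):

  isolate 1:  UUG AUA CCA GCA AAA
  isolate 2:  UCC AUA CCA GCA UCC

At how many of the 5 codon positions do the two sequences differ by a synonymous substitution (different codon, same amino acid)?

Codon 1: UUG Leu / UCC Ser — nonsynonymous.
Codon 2: AUA Ile / AUA Ile — identical.
Codon 3: CCA Pro / CCA Pro — identical.
Codon 4: GCA Ala / GCA Ala — identical.
Codon 5: AAA Lys / UCC Ser — nonsynonymous.
Synonymous differences: 0.

0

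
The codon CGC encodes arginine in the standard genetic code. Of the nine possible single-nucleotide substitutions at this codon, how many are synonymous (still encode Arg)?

Position 1: none → 0 synonymous.
Position 2: none → 0 synonymous.
Position 3: CGU, CGA, CGG → 3 synonymous.
Total: 0 + 0 + 3 = 3.

3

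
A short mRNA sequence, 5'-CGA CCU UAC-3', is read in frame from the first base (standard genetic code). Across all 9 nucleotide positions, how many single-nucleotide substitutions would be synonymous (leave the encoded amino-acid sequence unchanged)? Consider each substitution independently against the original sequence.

8

Codon 1 (CGA, Arg): 4 synonymous substitutions.
Codon 2 (CCU, Pro): 3 synonymous substitutions.
Codon 3 (UAC, Tyr): 1 synonymous substitution.
Total: 4 + 3 + 1 = 8.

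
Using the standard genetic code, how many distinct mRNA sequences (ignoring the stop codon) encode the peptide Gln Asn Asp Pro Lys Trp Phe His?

Gln: 2 codons.
Asn: 2 codons.
Asp: 2 codons.
Pro: 4 codons.
Lys: 2 codons.
Trp: 1 codon.
Phe: 2 codons.
His: 2 codons.
2 × 2 × 2 × 4 × 2 × 1 × 2 × 2 = 256.

256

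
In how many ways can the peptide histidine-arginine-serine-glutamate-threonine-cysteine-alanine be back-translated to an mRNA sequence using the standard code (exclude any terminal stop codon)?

His: 2 codons.
Arg: 6 codons.
Ser: 6 codons.
Glu: 2 codons.
Thr: 4 codons.
Cys: 2 codons.
Ala: 4 codons.
2 × 6 × 6 × 2 × 4 × 2 × 4 = 4608.

4608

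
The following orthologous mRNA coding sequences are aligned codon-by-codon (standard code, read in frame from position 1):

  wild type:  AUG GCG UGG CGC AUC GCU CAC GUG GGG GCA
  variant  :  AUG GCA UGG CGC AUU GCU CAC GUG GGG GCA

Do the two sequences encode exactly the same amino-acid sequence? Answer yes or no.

Codon 1: AUG Met / AUG Met — identical.
Codon 2: GCG Ala / GCA Ala — synonymous.
Codon 3: UGG Trp / UGG Trp — identical.
Codon 4: CGC Arg / CGC Arg — identical.
Codon 5: AUC Ile / AUU Ile — synonymous.
Codon 6: GCU Ala / GCU Ala — identical.
Codon 7: CAC His / CAC His — identical.
Codon 8: GUG Val / GUG Val — identical.
Codon 9: GGG Gly / GGG Gly — identical.
Codon 10: GCA Ala / GCA Ala — identical.
Nonsynonymous differences: 0 → same protein.

yes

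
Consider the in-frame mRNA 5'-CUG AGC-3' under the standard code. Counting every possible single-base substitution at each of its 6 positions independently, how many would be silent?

Codon 1 (CUG, Leu): 4 synonymous substitutions.
Codon 2 (AGC, Ser): 1 synonymous substitution.
Total: 4 + 1 = 5.

5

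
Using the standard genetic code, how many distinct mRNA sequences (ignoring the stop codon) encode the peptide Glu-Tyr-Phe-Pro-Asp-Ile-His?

Glu: 2 codons.
Tyr: 2 codons.
Phe: 2 codons.
Pro: 4 codons.
Asp: 2 codons.
Ile: 3 codons.
His: 2 codons.
2 × 2 × 2 × 4 × 2 × 3 × 2 = 384.

384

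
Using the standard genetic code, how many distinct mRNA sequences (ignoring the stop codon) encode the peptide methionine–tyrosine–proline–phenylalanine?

16

Met: 1 codon.
Tyr: 2 codons.
Pro: 4 codons.
Phe: 2 codons.
1 × 2 × 4 × 2 = 16.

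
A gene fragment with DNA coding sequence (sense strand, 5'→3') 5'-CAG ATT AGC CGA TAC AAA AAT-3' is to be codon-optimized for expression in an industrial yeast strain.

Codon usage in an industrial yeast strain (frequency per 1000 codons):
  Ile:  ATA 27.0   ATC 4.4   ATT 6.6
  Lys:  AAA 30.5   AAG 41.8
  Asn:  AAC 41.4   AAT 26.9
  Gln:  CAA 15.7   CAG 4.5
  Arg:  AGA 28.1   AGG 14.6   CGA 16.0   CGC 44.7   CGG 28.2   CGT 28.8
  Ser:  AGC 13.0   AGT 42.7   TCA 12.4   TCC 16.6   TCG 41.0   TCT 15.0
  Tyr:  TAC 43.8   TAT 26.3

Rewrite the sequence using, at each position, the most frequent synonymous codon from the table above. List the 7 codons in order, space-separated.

CAA ATA AGT CGC TAC AAG AAC

Codon 1 (Gln): best is CAA at 15.7.
Codon 2 (Ile): best is ATA at 27.0.
Codon 3 (Ser): best is AGT at 42.7.
Codon 4 (Arg): best is CGC at 44.7.
Codon 5 (Tyr): best is TAC at 43.8.
Codon 6 (Lys): best is AAG at 41.8.
Codon 7 (Asn): best is AAC at 41.4.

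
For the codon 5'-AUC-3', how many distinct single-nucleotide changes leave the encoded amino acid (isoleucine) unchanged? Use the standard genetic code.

Position 1: none → 0 synonymous.
Position 2: none → 0 synonymous.
Position 3: AUU, AUA → 2 synonymous.
Total: 0 + 0 + 2 = 2.

2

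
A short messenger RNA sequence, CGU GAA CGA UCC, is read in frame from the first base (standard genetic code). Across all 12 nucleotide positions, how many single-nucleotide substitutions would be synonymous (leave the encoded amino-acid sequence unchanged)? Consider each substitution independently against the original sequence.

Codon 1 (CGU, Arg): 3 synonymous substitutions.
Codon 2 (GAA, Glu): 1 synonymous substitution.
Codon 3 (CGA, Arg): 4 synonymous substitutions.
Codon 4 (UCC, Ser): 3 synonymous substitutions.
Total: 3 + 1 + 4 + 3 = 11.

11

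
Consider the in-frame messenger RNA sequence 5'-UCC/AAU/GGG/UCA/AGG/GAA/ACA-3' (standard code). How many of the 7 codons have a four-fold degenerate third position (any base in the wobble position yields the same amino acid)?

4

Codon 1 UCC (Ser): third position 4-fold.
Codon 2 AAU (Asn): third position 2-fold.
Codon 3 GGG (Gly): third position 4-fold.
Codon 4 UCA (Ser): third position 4-fold.
Codon 5 AGG (Arg): third position 2-fold.
Codon 6 GAA (Glu): third position 2-fold.
Codon 7 ACA (Thr): third position 4-fold.
Four-fold degenerate third positions: 4.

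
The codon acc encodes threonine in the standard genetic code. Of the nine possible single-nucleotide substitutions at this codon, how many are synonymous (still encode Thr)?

Position 1: none → 0 synonymous.
Position 2: none → 0 synonymous.
Position 3: ACU, ACA, ACG → 3 synonymous.
Total: 0 + 0 + 3 = 3.

3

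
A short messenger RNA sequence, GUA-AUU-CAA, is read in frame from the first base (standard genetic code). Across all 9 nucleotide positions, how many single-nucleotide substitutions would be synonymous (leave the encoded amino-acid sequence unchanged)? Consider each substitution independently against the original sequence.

6

Codon 1 (GUA, Val): 3 synonymous substitutions.
Codon 2 (AUU, Ile): 2 synonymous substitutions.
Codon 3 (CAA, Gln): 1 synonymous substitution.
Total: 3 + 2 + 1 = 6.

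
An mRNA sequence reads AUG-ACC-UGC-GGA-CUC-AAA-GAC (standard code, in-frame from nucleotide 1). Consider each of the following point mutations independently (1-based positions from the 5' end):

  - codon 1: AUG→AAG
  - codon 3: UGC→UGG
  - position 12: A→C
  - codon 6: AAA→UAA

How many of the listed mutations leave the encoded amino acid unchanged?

Codon 1: AUG (Met) → AAG (Lys) — missense.
Codon 3: UGC (Cys) → UGG (Trp) — missense.
Codon 4: GGA (Gly) → GGC (Gly) — synonymous.
Codon 6: AAA (Lys) → UAA (Stop) — nonsense.
Synonymous: 1 of 4.

1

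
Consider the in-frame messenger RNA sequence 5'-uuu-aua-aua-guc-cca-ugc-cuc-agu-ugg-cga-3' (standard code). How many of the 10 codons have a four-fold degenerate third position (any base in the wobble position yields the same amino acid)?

Codon 1 UUU (Phe): third position 2-fold.
Codon 2 AUA (Ile): third position 3-fold.
Codon 3 AUA (Ile): third position 3-fold.
Codon 4 GUC (Val): third position 4-fold.
Codon 5 CCA (Pro): third position 4-fold.
Codon 6 UGC (Cys): third position 2-fold.
Codon 7 CUC (Leu): third position 4-fold.
Codon 8 AGU (Ser): third position 2-fold.
Codon 9 UGG (Trp): third position 1-fold.
Codon 10 CGA (Arg): third position 4-fold.
Four-fold degenerate third positions: 4.

4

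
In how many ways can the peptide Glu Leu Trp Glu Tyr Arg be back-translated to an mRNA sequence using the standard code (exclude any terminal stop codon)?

288

Glu: 2 codons.
Leu: 6 codons.
Trp: 1 codon.
Glu: 2 codons.
Tyr: 2 codons.
Arg: 6 codons.
2 × 6 × 1 × 2 × 2 × 6 = 288.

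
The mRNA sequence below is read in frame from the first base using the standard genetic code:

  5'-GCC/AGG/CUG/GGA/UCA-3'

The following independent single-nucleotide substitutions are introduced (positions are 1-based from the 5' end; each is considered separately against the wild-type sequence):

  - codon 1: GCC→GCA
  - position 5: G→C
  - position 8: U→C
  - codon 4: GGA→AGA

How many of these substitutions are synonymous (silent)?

Codon 1: GCC (Ala) → GCA (Ala) — synonymous.
Codon 2: AGG (Arg) → ACG (Thr) — missense.
Codon 3: CUG (Leu) → CCG (Pro) — missense.
Codon 4: GGA (Gly) → AGA (Arg) — missense.
Synonymous: 1 of 4.

1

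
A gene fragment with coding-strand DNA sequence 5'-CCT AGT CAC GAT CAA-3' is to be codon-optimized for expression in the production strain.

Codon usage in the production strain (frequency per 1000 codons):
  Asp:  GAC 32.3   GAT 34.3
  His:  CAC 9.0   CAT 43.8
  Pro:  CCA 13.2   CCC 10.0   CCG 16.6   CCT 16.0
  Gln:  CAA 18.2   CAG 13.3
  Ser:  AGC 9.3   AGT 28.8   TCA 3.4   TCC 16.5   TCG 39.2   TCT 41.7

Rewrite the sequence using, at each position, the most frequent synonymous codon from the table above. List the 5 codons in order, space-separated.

Codon 1 (Pro): best is CCG at 16.6.
Codon 2 (Ser): best is TCT at 41.7.
Codon 3 (His): best is CAT at 43.8.
Codon 4 (Asp): best is GAT at 34.3.
Codon 5 (Gln): best is CAA at 18.2.

CCG TCT CAT GAT CAA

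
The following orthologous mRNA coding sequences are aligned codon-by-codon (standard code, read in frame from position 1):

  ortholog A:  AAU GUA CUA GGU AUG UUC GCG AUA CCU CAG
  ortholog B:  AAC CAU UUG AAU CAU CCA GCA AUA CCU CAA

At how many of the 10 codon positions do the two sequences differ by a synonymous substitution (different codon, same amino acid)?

Codon 1: AAU Asn / AAC Asn — synonymous.
Codon 2: GUA Val / CAU His — nonsynonymous.
Codon 3: CUA Leu / UUG Leu — synonymous.
Codon 4: GGU Gly / AAU Asn — nonsynonymous.
Codon 5: AUG Met / CAU His — nonsynonymous.
Codon 6: UUC Phe / CCA Pro — nonsynonymous.
Codon 7: GCG Ala / GCA Ala — synonymous.
Codon 8: AUA Ile / AUA Ile — identical.
Codon 9: CCU Pro / CCU Pro — identical.
Codon 10: CAG Gln / CAA Gln — synonymous.
Synonymous differences: 4.

4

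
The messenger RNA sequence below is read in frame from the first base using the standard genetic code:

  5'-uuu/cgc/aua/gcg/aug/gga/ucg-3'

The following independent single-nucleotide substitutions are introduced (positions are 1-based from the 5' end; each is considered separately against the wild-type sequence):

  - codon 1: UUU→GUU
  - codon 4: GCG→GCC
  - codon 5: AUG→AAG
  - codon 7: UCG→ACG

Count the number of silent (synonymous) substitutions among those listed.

Codon 1: UUU (Phe) → GUU (Val) — missense.
Codon 4: GCG (Ala) → GCC (Ala) — synonymous.
Codon 5: AUG (Met) → AAG (Lys) — missense.
Codon 7: UCG (Ser) → ACG (Thr) — missense.
Synonymous: 1 of 4.

1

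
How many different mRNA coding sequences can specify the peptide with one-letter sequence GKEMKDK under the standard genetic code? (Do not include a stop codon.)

128

Gly: 4 codons.
Lys: 2 codons.
Glu: 2 codons.
Met: 1 codon.
Lys: 2 codons.
Asp: 2 codons.
Lys: 2 codons.
4 × 2 × 2 × 1 × 2 × 2 × 2 = 128.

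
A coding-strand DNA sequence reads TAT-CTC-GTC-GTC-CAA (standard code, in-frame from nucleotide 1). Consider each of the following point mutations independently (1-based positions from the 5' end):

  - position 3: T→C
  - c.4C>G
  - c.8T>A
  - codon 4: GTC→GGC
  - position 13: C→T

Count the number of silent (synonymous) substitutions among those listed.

1

Codon 1: TAT (Tyr) → TAC (Tyr) — synonymous.
Codon 2: CTC (Leu) → GTC (Val) — missense.
Codon 3: GTC (Val) → GAC (Asp) — missense.
Codon 4: GTC (Val) → GGC (Gly) — missense.
Codon 5: CAA (Gln) → TAA (Stop) — nonsense.
Synonymous: 1 of 5.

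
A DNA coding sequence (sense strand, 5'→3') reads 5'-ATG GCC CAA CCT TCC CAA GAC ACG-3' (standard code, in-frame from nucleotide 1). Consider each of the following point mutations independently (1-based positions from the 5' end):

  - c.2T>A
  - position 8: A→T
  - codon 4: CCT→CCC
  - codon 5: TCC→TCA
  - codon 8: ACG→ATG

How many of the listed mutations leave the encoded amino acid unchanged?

Codon 1: ATG (Met) → AAG (Lys) — missense.
Codon 3: CAA (Gln) → CTA (Leu) — missense.
Codon 4: CCT (Pro) → CCC (Pro) — synonymous.
Codon 5: TCC (Ser) → TCA (Ser) — synonymous.
Codon 8: ACG (Thr) → ATG (Met) — missense.
Synonymous: 2 of 5.

2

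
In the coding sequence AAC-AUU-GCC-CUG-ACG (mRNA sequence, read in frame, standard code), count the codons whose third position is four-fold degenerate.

Codon 1 AAC (Asn): third position 2-fold.
Codon 2 AUU (Ile): third position 3-fold.
Codon 3 GCC (Ala): third position 4-fold.
Codon 4 CUG (Leu): third position 4-fold.
Codon 5 ACG (Thr): third position 4-fold.
Four-fold degenerate third positions: 3.

3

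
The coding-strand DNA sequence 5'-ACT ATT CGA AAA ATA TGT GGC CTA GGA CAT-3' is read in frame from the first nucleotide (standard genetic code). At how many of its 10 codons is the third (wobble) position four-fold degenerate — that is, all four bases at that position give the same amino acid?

5

Codon 1 ACT (Thr): third position 4-fold.
Codon 2 ATT (Ile): third position 3-fold.
Codon 3 CGA (Arg): third position 4-fold.
Codon 4 AAA (Lys): third position 2-fold.
Codon 5 ATA (Ile): third position 3-fold.
Codon 6 TGT (Cys): third position 2-fold.
Codon 7 GGC (Gly): third position 4-fold.
Codon 8 CTA (Leu): third position 4-fold.
Codon 9 GGA (Gly): third position 4-fold.
Codon 10 CAT (His): third position 2-fold.
Four-fold degenerate third positions: 5.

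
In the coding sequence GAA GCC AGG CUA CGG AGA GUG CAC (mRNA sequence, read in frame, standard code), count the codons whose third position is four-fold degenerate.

4

Codon 1 GAA (Glu): third position 2-fold.
Codon 2 GCC (Ala): third position 4-fold.
Codon 3 AGG (Arg): third position 2-fold.
Codon 4 CUA (Leu): third position 4-fold.
Codon 5 CGG (Arg): third position 4-fold.
Codon 6 AGA (Arg): third position 2-fold.
Codon 7 GUG (Val): third position 4-fold.
Codon 8 CAC (His): third position 2-fold.
Four-fold degenerate third positions: 4.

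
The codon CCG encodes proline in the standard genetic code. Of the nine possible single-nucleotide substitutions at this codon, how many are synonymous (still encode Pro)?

Position 1: none → 0 synonymous.
Position 2: none → 0 synonymous.
Position 3: CCU, CCC, CCA → 3 synonymous.
Total: 0 + 0 + 3 = 3.

3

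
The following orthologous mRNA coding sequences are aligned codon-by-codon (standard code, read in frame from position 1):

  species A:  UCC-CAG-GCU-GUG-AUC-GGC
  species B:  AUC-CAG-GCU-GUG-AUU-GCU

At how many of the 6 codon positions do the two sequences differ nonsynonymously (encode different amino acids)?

2

Codon 1: UCC Ser / AUC Ile — nonsynonymous.
Codon 2: CAG Gln / CAG Gln — identical.
Codon 3: GCU Ala / GCU Ala — identical.
Codon 4: GUG Val / GUG Val — identical.
Codon 5: AUC Ile / AUU Ile — synonymous.
Codon 6: GGC Gly / GCU Ala — nonsynonymous.
Nonsynonymous differences: 2.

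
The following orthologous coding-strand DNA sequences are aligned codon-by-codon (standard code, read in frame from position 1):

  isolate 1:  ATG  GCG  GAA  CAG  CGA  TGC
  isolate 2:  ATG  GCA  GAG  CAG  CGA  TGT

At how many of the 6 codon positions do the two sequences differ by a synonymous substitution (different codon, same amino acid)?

Codon 1: ATG Met / ATG Met — identical.
Codon 2: GCG Ala / GCA Ala — synonymous.
Codon 3: GAA Glu / GAG Glu — synonymous.
Codon 4: CAG Gln / CAG Gln — identical.
Codon 5: CGA Arg / CGA Arg — identical.
Codon 6: TGC Cys / TGT Cys — synonymous.
Synonymous differences: 3.

3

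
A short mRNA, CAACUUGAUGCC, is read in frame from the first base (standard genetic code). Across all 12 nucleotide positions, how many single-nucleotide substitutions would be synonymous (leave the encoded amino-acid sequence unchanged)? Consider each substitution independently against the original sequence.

8

Codon 1 (CAA, Gln): 1 synonymous substitution.
Codon 2 (CUU, Leu): 3 synonymous substitutions.
Codon 3 (GAU, Asp): 1 synonymous substitution.
Codon 4 (GCC, Ala): 3 synonymous substitutions.
Total: 1 + 3 + 1 + 3 = 8.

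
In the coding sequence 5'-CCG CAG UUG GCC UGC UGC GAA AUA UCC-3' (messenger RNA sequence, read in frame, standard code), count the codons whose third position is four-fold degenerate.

3

Codon 1 CCG (Pro): third position 4-fold.
Codon 2 CAG (Gln): third position 2-fold.
Codon 3 UUG (Leu): third position 2-fold.
Codon 4 GCC (Ala): third position 4-fold.
Codon 5 UGC (Cys): third position 2-fold.
Codon 6 UGC (Cys): third position 2-fold.
Codon 7 GAA (Glu): third position 2-fold.
Codon 8 AUA (Ile): third position 3-fold.
Codon 9 UCC (Ser): third position 4-fold.
Four-fold degenerate third positions: 3.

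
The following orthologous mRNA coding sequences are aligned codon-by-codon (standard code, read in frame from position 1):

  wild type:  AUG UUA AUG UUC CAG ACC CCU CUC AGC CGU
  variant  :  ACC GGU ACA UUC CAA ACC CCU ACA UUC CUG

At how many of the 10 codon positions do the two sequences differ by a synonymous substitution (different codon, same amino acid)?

1

Codon 1: AUG Met / ACC Thr — nonsynonymous.
Codon 2: UUA Leu / GGU Gly — nonsynonymous.
Codon 3: AUG Met / ACA Thr — nonsynonymous.
Codon 4: UUC Phe / UUC Phe — identical.
Codon 5: CAG Gln / CAA Gln — synonymous.
Codon 6: ACC Thr / ACC Thr — identical.
Codon 7: CCU Pro / CCU Pro — identical.
Codon 8: CUC Leu / ACA Thr — nonsynonymous.
Codon 9: AGC Ser / UUC Phe — nonsynonymous.
Codon 10: CGU Arg / CUG Leu — nonsynonymous.
Synonymous differences: 1.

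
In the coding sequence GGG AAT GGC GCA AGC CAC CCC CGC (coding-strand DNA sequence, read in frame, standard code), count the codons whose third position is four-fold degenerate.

Codon 1 GGG (Gly): third position 4-fold.
Codon 2 AAT (Asn): third position 2-fold.
Codon 3 GGC (Gly): third position 4-fold.
Codon 4 GCA (Ala): third position 4-fold.
Codon 5 AGC (Ser): third position 2-fold.
Codon 6 CAC (His): third position 2-fold.
Codon 7 CCC (Pro): third position 4-fold.
Codon 8 CGC (Arg): third position 4-fold.
Four-fold degenerate third positions: 5.

5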